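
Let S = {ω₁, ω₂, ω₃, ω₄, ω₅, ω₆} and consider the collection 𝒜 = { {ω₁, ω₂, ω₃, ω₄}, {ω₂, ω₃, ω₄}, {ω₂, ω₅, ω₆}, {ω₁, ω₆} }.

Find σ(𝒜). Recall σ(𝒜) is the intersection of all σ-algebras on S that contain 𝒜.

Start: 𝒜 ∪ {∅, S} = { {}, {ω₁, ω₆}, {ω₂, ω₃, ω₄}, {ω₂, ω₅, ω₆}, {ω₁, ω₂, ω₃, ω₄}, S }.
Round 1: 7 new —
  {ω₅, ω₆}  = {ω₁, ω₂, ω₃, ω₄}ᶜ
  {ω₁, ω₃, ω₄}  = {ω₂, ω₅, ω₆}ᶜ
  {ω₁, ω₅, ω₆}  = {ω₂, ω₃, ω₄}ᶜ
  {ω₁, ω₂, ω₅, ω₆}  = {ω₁, ω₆} ∪ {ω₂, ω₅, ω₆}
  {ω₂, ω₃, ω₄, ω₅}  = {ω₁, ω₆}ᶜ
  {ω₁, ω₂, ω₃, ω₄, ω₆}  = {ω₂, ω₃, ω₄} ∪ {ω₁, ω₆}
  {ω₂, ω₃, ω₄, ω₅, ω₆}  = {ω₂, ω₃, ω₄} ∪ {ω₂, ω₅, ω₆}
  [13 total]
Round 2: 6 new —
  {ω₁}  = {ω₂, ω₃, ω₄, ω₅, ω₆}ᶜ
  {ω₅}  = {ω₁, ω₂, ω₃, ω₄, ω₆}ᶜ
  {ω₃, ω₄}  = {ω₁, ω₂, ω₅, ω₆}ᶜ
  {ω₁, ω₃, ω₄, ω₆}  = {ω₁, ω₆} ∪ {ω₁, ω₃, ω₄}
  {ω₁, ω₂, ω₃, ω₄, ω₅}  = {ω₂, ω₃, ω₄, ω₅} ∪ {ω₁, ω₃, ω₄}
  {ω₁, ω₃, ω₄, ω₅, ω₆}  = {ω₅, ω₆} ∪ {ω₁, ω₃, ω₄}
  [19 total]
Round 3. New:
  {ω₂}  = {ω₁, ω₃, ω₄, ω₅, ω₆}ᶜ
  {ω₆}  = {ω₁, ω₂, ω₃, ω₄, ω₅}ᶜ
  {ω₁, ω₅}  = {ω₅} ∪ {ω₁}
  {ω₂, ω₅}  = {ω₁, ω₃, ω₄, ω₆}ᶜ
  {ω₃, ω₄, ω₅}  = {ω₃, ω₄} ∪ {ω₅}
  {ω₁, ω₃, ω₄, ω₅}  = {ω₁, ω₃, ω₄} ∪ {ω₅}
  {ω₃, ω₄, ω₅, ω₆}  = {ω₃, ω₄} ∪ {ω₅, ω₆}
  [26 total]
Round 4. New:
  {ω₁, ω₂}  = {ω₃, ω₄, ω₅, ω₆}ᶜ
  {ω₂, ω₆}  = {ω₁, ω₃, ω₄, ω₅}ᶜ
  {ω₁, ω₂, ω₅}  = {ω₂, ω₅} ∪ {ω₁, ω₅}
  {ω₁, ω₂, ω₆}  = {ω₃, ω₄, ω₅}ᶜ
  {ω₃, ω₄, ω₆}  = {ω₃, ω₄} ∪ {ω₆}
  {ω₂, ω₃, ω₄, ω₆}  = {ω₁, ω₅}ᶜ
  [32 total]
Round 5 adds nothing — fixpoint reached.

Therefore σ(𝒜) = { {}, {ω₁}, {ω₂}, {ω₅}, {ω₆}, {ω₁, ω₂}, {ω₁, ω₅}, {ω₁, ω₆}, {ω₂, ω₅}, {ω₂, ω₆}, {ω₃, ω₄}, {ω₅, ω₆}, {ω₁, ω₂, ω₅}, {ω₁, ω₂, ω₆}, {ω₁, ω₃, ω₄}, {ω₁, ω₅, ω₆}, {ω₂, ω₃, ω₄}, {ω₂, ω₅, ω₆}, {ω₃, ω₄, ω₅}, {ω₃, ω₄, ω₆}, {ω₁, ω₂, ω₃, ω₄}, {ω₁, ω₂, ω₅, ω₆}, {ω₁, ω₃, ω₄, ω₅}, {ω₁, ω₃, ω₄, ω₆}, {ω₂, ω₃, ω₄, ω₅}, {ω₂, ω₃, ω₄, ω₆}, {ω₃, ω₄, ω₅, ω₆}, {ω₁, ω₂, ω₃, ω₄, ω₅}, {ω₁, ω₂, ω₃, ω₄, ω₆}, {ω₁, ω₃, ω₄, ω₅, ω₆}, {ω₂, ω₃, ω₄, ω₅, ω₆}, S } (|σ(𝒜)| = 32).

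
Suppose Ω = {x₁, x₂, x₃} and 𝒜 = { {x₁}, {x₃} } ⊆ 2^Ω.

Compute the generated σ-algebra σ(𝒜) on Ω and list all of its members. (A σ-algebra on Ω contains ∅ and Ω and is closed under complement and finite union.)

Start: 𝒜 ∪ {∅, Ω} = { {}, {x₁}, {x₃}, Ω }.
Pass 1: 3 new —
  {x₁, x₂}  = Ω∖{x₃}
  {x₁, x₃}  = {x₃} ∪ {x₁}
  {x₂, x₃}  = Ω∖{x₁}
  |family| = 7
Pass 2 adds 1:
  {x₂}  = Ω∖{x₁, x₃}
  |family| = 8
Pass 3: already closed under ᶜ and ∪.

σ(𝒜) = { {}, {x₁}, {x₂}, {x₃}, {x₁, x₂}, {x₁, x₃}, {x₂, x₃}, Ω }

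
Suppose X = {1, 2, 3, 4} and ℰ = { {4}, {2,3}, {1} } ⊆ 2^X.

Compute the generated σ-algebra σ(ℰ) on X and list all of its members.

σ(ℰ) = { ∅, {1}, {4}, {1,4}, {2,3}, {1,2,3}, {2,3,4}, X }

Check:
Begin from { ∅, {1}, {4}, {2,3}, X } (that is, ℰ plus ∅ and X).
Round 1 (3 new):
  {1,4}  = {2,3}ᶜ
  {1,2,3}  = {4}ᶜ
  {2,3,4}  = {1}ᶜ
  |family| = 8
Round 2: no new sets; the family is a σ-algebra.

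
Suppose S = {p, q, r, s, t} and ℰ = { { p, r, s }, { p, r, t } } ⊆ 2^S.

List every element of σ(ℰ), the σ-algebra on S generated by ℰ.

Answer: σ(ℰ) = { {  }, { q }, { s }, { t }, { p, r }, { q, s }, { q, t }, { s, t }, { p, q, r }, { p, r, s }, { p, r, t }, { q, s, t }, { p, q, r, s }, { p, q, r, t }, { p, r, s, t }, S }

Working:
Take S₀ = ℰ ∪ {∅, S} = { {  }, { p, r, s }, { p, r, t }, S }.
Round 1 adds 3:
  { q, s }  = complement { p, r, t }
  { q, t }  = complement { p, r, s }
  { p, r, s, t }  = { p, r, t } ∪ { p, r, s }
Round 2: 4 new —
  { q }  = complement { p, r, s, t }
  { q, s, t }  = { q, t } ∪ { q, s }
  { p, q, r, s }  = { p, r, s } ∪ { q, s }
  { p, q, r, t }  = { q, t } ∪ { p, r, t }
Round 3 adds 3:
  { s }  = complement { p, q, r, t }
  { t }  = complement { p, q, r, s }
  { p, r }  = complement { q, s, t }
Round 4 adds 2:
  { s, t }  = { s } ∪ { t }
  { p, q, r }  = { p, r } ∪ { q }
Round 5 adds nothing — fixpoint reached.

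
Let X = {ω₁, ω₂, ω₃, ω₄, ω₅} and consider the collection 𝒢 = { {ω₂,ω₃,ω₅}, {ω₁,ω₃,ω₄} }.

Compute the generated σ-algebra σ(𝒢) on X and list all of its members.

Seed the family with 𝒢 together with ∅ and X: { {}, {ω₁,ω₃,ω₄}, {ω₂,ω₃,ω₅}, X }.
Step 1: 2 new —
  {ω₁,ω₄}  = ᶜ of {ω₂,ω₃,ω₅}
  {ω₂,ω₅}  = ᶜ of {ω₁,ω₃,ω₄}
Step 2: +1 →
  {ω₁,ω₂,ω₄,ω₅}  = {ω₂,ω₅} ∪ {ω₁,ω₄}
Step 3. New:
  {ω₃}  = ᶜ of {ω₁,ω₂,ω₄,ω₅}
After Step 4 the family is unchanged; done.

σ(𝒢) = { {}, {ω₃}, {ω₁,ω₄}, {ω₂,ω₅}, {ω₁,ω₃,ω₄}, {ω₂,ω₃,ω₅}, {ω₁,ω₂,ω₄,ω₅}, X }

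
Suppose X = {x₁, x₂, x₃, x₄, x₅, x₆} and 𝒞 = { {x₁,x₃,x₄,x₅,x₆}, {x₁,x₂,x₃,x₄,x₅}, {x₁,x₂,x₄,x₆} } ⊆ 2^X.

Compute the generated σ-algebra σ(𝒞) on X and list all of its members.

Take S₀ = 𝒞 ∪ {∅, X} = { {}, {x₁,x₂,x₄,x₆}, {x₁,x₂,x₃,x₄,x₅}, {x₁,x₃,x₄,x₅,x₆}, X }.
Step 1: +3 →
  {x₂}  = complement {x₁,x₃,x₄,x₅,x₆}
  {x₆}  = complement {x₁,x₂,x₃,x₄,x₅}
  {x₃,x₅}  = complement {x₁,x₂,x₄,x₆}
  — 8 sets.
Step 2: +3 →
  {x₂,x₆}  = {x₂} ∪ {x₆}
  {x₂,x₃,x₅}  = {x₃,x₅} ∪ {x₂}
  {x₃,x₅,x₆}  = {x₃,x₅} ∪ {x₆}
  — 11 sets.
Step 3: 4 new —
  {x₁,x₂,x₄}  = complement {x₃,x₅,x₆}
  {x₁,x₄,x₆}  = complement {x₂,x₃,x₅}
  {x₁,x₃,x₄,x₅}  = complement {x₂,x₆}
  {x₂,x₃,x₅,x₆}  = {x₂,x₃,x₅} ∪ {x₃,x₅,x₆}
  — 15 sets.
Step 4: 1 new —
  {x₁,x₄}  = complement {x₂,x₃,x₅,x₆}
  — 16 sets.
Step 5: already closed under ᶜ and ∪.

|σ(𝒞)| = 16.  σ(𝒞) = { {}, {x₂}, {x₆}, {x₁,x₄}, {x₂,x₆}, {x₃,x₅}, {x₁,x₂,x₄}, {x₁,x₄,x₆}, {x₂,x₃,x₅}, {x₃,x₅,x₆}, {x₁,x₂,x₄,x₆}, {x₁,x₃,x₄,x₅}, {x₂,x₃,x₅,x₆}, {x₁,x₂,x₃,x₄,x₅}, {x₁,x₃,x₄,x₅,x₆}, X }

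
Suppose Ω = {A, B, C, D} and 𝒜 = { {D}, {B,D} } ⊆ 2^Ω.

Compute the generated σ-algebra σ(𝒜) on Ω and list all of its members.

Begin from { ∅, {D}, {B,D}, Ω } (that is, 𝒜 plus ∅ and Ω).
Round 1: +2 →
  {A,C}  = complement {B,D}
  {A,B,C}  = complement {D}
  [6 total]
Round 2: 1 new —
  {A,C,D}  = {A,C} ∪ {D}
  [7 total]
Round 3 (1 new):
  {B}  = complement {A,C,D}
  [8 total]
Round 4 adds nothing — fixpoint reached.

σ(𝒜) = { ∅, {B}, {D}, {A,C}, {B,D}, {A,B,C}, {A,C,D}, Ω }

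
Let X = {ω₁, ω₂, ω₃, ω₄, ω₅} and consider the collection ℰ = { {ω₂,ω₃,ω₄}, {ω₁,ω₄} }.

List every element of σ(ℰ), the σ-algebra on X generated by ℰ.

Start: ℰ ∪ {∅, X} = { {}, {ω₁,ω₄}, {ω₂,ω₃,ω₄}, X }.
Round 1: +3 →
  {ω₁,ω₅}  = X∖{ω₂,ω₃,ω₄}
  {ω₂,ω₃,ω₅}  = X∖{ω₁,ω₄}
  {ω₁,ω₂,ω₃,ω₄}  = {ω₂,ω₃,ω₄} ∪ {ω₁,ω₄}
Round 2: 4 new —
  {ω₅}  = X∖{ω₁,ω₂,ω₃,ω₄}
  {ω₁,ω₄,ω₅}  = {ω₁,ω₄} ∪ {ω₁,ω₅}
  {ω₁,ω₂,ω₃,ω₅}  = {ω₂,ω₃,ω₅} ∪ {ω₁,ω₅}
  {ω₂,ω₃,ω₄,ω₅}  = {ω₂,ω₃,ω₅} ∪ {ω₂,ω₃,ω₄}
Round 3 adds 3:
  {ω₁}  = X∖{ω₂,ω₃,ω₄,ω₅}
  {ω₄}  = X∖{ω₁,ω₂,ω₃,ω₅}
  {ω₂,ω₃}  = X∖{ω₁,ω₄,ω₅}
Round 4 (2 new):
  {ω₄,ω₅}  = {ω₄} ∪ {ω₅}
  {ω₁,ω₂,ω₃}  = {ω₂,ω₃} ∪ {ω₁}
Round 5: no new sets; the family is a σ-algebra.

|σ(ℰ)| = 16.  σ(ℰ) = { {}, {ω₁}, {ω₄}, {ω₅}, {ω₁,ω₄}, {ω₁,ω₅}, {ω₂,ω₃}, {ω₄,ω₅}, {ω₁,ω₂,ω₃}, {ω₁,ω₄,ω₅}, {ω₂,ω₃,ω₄}, {ω₂,ω₃,ω₅}, {ω₁,ω₂,ω₃,ω₄}, {ω₁,ω₂,ω₃,ω₅}, {ω₂,ω₃,ω₄,ω₅}, X }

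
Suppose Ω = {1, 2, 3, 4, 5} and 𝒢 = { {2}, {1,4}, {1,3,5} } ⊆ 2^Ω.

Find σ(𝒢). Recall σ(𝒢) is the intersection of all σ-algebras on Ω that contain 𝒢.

σ(𝒢) = { {}, {1}, {2}, {4}, {1,2}, {1,4}, {2,4}, {3,5}, {1,2,4}, {1,3,5}, {2,3,5}, {3,4,5}, {1,2,3,5}, {1,3,4,5}, {2,3,4,5}, Ω }

Trace:
Take S₀ = 𝒢 ∪ {∅, Ω} = { {}, {2}, {1,4}, {1,3,5}, Ω }.
Iteration 1 (5 new):
  {2,4}  = {1,3,5}ᶜ
  {1,2,4}  = {1,4} ∪ {2}
  {2,3,5}  = {1,4}ᶜ
  {1,2,3,5}  = {1,3,5} ∪ {2}
  {1,3,4,5}  = {2}ᶜ
  |family| = 10
Iteration 2 adds 3:
  {4}  = {1,2,3,5}ᶜ
  {3,5}  = {1,2,4}ᶜ
  {2,3,4,5}  = {2,3,5} ∪ {2,4}
  |family| = 13
Iteration 3. New:
  {1}  = {2,3,4,5}ᶜ
  {3,4,5}  = {4} ∪ {3,5}
  |family| = 15
Iteration 4 adds 1:
  {1,2}  = {3,4,5}ᶜ
  |family| = 16
Iteration 5 adds nothing — fixpoint reached.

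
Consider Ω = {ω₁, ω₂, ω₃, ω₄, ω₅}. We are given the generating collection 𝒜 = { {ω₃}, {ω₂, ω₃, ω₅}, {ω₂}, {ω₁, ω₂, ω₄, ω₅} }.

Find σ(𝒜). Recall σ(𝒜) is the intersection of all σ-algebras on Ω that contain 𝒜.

|σ(𝒜)| = 16.  σ(𝒜) = { {}, {ω₂}, {ω₃}, {ω₅}, {ω₁, ω₄}, {ω₂, ω₃}, {ω₂, ω₅}, {ω₃, ω₅}, {ω₁, ω₂, ω₄}, {ω₁, ω₃, ω₄}, {ω₁, ω₄, ω₅}, {ω₂, ω₃, ω₅}, {ω₁, ω₂, ω₃, ω₄}, {ω₁, ω₂, ω₄, ω₅}, {ω₁, ω₃, ω₄, ω₅}, Ω }

Derivation:
Seed the family with 𝒜 together with ∅ and Ω: { {}, {ω₂}, {ω₃}, {ω₂, ω₃, ω₅}, {ω₁, ω₂, ω₄, ω₅}, Ω }.
Step 1. New:
  {ω₁, ω₄}  = complement {ω₂, ω₃, ω₅}
  {ω₂, ω₃}  = {ω₃} ∪ {ω₂}
  {ω₁, ω₃, ω₄, ω₅}  = complement {ω₂}
  (now 9)
Step 2 (4 new):
  {ω₁, ω₂, ω₄}  = {ω₂} ∪ {ω₁, ω₄}
  {ω₁, ω₃, ω₄}  = {ω₃} ∪ {ω₁, ω₄}
  {ω₁, ω₄, ω₅}  = complement {ω₂, ω₃}
  {ω₁, ω₂, ω₃, ω₄}  = {ω₁, ω₄} ∪ {ω₂, ω₃}
  (now 13)
Step 3: +3 →
  {ω₅}  = complement {ω₁, ω₂, ω₃, ω₄}
  {ω₂, ω₅}  = complement {ω₁, ω₃, ω₄}
  {ω₃, ω₅}  = complement {ω₁, ω₂, ω₄}
  (now 16)
Step 4: stable.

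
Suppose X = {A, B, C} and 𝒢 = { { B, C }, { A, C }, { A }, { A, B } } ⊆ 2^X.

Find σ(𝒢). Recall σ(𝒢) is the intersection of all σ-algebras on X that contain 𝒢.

Take S₀ = 𝒢 ∪ {∅, X} = { {  }, { A }, { A, B }, { A, C }, { B, C }, X }.
Pass 1: 2 new —
  { B }  = ᶜ of { A, C }
  { C }  = ᶜ of { A, B }
  — 8 sets.
Pass 2: already closed under ᶜ and ∪.

|σ(𝒢)| = 8.  σ(𝒢) = { {  }, { A }, { B }, { C }, { A, B }, { A, C }, { B, C }, X }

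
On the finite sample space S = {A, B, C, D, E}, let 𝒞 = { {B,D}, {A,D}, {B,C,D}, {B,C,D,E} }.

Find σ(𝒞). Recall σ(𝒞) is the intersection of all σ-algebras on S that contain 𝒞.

Begin from { {}, {A,D}, {B,D}, {B,C,D}, {B,C,D,E}, S } (that is, 𝒞 plus ∅ and S).
Iteration 1: 6 new —
  {A}  = {B,C,D,E}ᶜ
  {A,E}  = {B,C,D}ᶜ
  {A,B,D}  = {A,D} ∪ {B,D}
  {A,C,E}  = {B,D}ᶜ
  {B,C,E}  = {A,D}ᶜ
  {A,B,C,D}  = {B,C,D} ∪ {A,D}
  [12 total]
Iteration 2. New:
  {E}  = {A,B,C,D}ᶜ
  {C,E}  = {A,B,D}ᶜ
  {A,D,E}  = {A,D} ∪ {A,E}
  {A,B,C,E}  = {A,C,E} ∪ {B,C,E}
  {A,B,D,E}  = {A,B,D} ∪ {A,E}
  {A,C,D,E}  = {A,C,E} ∪ {A,D}
  [18 total]
Iteration 3. New:
  {B}  = {A,C,D,E}ᶜ
  {C}  = {A,B,D,E}ᶜ
  {D}  = {A,B,C,E}ᶜ
  {B,C}  = {A,D,E}ᶜ
  {B,D,E}  = {B,D} ∪ {E}
  [23 total]
Iteration 4 adds 9:
  {A,B}  = {B} ∪ {A}
  {A,C}  = {B,D,E}ᶜ
  {B,E}  = {B} ∪ {E}
  {C,D}  = {C} ∪ {D}
  {D,E}  = {E} ∪ {D}
  {A,B,C}  = {B,C} ∪ {A}
  {A,B,E}  = {B} ∪ {A,E}
  {A,C,D}  = {C} ∪ {A,D}
  {C,D,E}  = {D} ∪ {C,E}
  [32 total]
Iteration 5: stable.

σ(𝒞) = { {}, {A}, {B}, {C}, {D}, {E}, {A,B}, {A,C}, {A,D}, {A,E}, {B,C}, {B,D}, {B,E}, {C,D}, {C,E}, {D,E}, {A,B,C}, {A,B,D}, {A,B,E}, {A,C,D}, {A,C,E}, {A,D,E}, {B,C,D}, {B,C,E}, {B,D,E}, {C,D,E}, {A,B,C,D}, {A,B,C,E}, {A,B,D,E}, {A,C,D,E}, {B,C,D,E}, S }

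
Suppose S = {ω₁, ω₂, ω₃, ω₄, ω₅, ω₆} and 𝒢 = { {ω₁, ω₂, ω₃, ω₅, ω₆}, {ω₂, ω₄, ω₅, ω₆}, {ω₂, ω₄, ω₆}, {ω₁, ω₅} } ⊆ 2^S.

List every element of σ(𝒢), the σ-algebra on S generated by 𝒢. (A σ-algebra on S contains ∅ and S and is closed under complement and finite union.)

Seed the family with 𝒢 together with ∅ and S: { ∅, {ω₁, ω₅}, {ω₂, ω₄, ω₆}, {ω₂, ω₄, ω₅, ω₆}, {ω₁, ω₂, ω₃, ω₅, ω₆}, S }.
Iteration 1 (5 new):
  {ω₄}  = ᶜ of {ω₁, ω₂, ω₃, ω₅, ω₆}
  {ω₁, ω₃}  = ᶜ of {ω₂, ω₄, ω₅, ω₆}
  {ω₁, ω₃, ω₅}  = ᶜ of {ω₂, ω₄, ω₆}
  {ω₂, ω₃, ω₄, ω₆}  = ᶜ of {ω₁, ω₅}
  {ω₁, ω₂, ω₄, ω₅, ω₆}  = {ω₂, ω₄, ω₆} ∪ {ω₁, ω₅}
  |family| = 11
Iteration 2: +6 →
  {ω₃}  = ᶜ of {ω₁, ω₂, ω₄, ω₅, ω₆}
  {ω₁, ω₃, ω₄}  = {ω₁, ω₃} ∪ {ω₄}
  {ω₁, ω₄, ω₅}  = {ω₁, ω₅} ∪ {ω₄}
  {ω₁, ω₃, ω₄, ω₅}  = {ω₁, ω₃, ω₅} ∪ {ω₄}
  {ω₁, ω₂, ω₃, ω₄, ω₆}  = {ω₂, ω₄, ω₆} ∪ {ω₁, ω₃}
  {ω₂, ω₃, ω₄, ω₅, ω₆}  = {ω₂, ω₄, ω₅, ω₆} ∪ {ω₂, ω₃, ω₄, ω₆}
  |family| = 17
Iteration 3: 6 new —
  {ω₁}  = ᶜ of {ω₂, ω₃, ω₄, ω₅, ω₆}
  {ω₅}  = ᶜ of {ω₁, ω₂, ω₃, ω₄, ω₆}
  {ω₂, ω₆}  = ᶜ of {ω₁, ω₃, ω₄, ω₅}
  {ω₃, ω₄}  = {ω₃} ∪ {ω₄}
  {ω₂, ω₃, ω₆}  = ᶜ of {ω₁, ω₄, ω₅}
  {ω₂, ω₅, ω₆}  = ᶜ of {ω₁, ω₃, ω₄}
  |family| = 23
Iteration 4. New:
  {ω₁, ω₄}  = {ω₁} ∪ {ω₄}
  {ω₃, ω₅}  = {ω₅} ∪ {ω₃}
  {ω₄, ω₅}  = {ω₅} ∪ {ω₄}
  {ω₁, ω₂, ω₆}  = {ω₁} ∪ {ω₂, ω₆}
  {ω₃, ω₄, ω₅}  = {ω₃, ω₄} ∪ {ω₅}
  {ω₁, ω₂, ω₃, ω₆}  = {ω₁} ∪ {ω₂, ω₃, ω₆}
  {ω₁, ω₂, ω₄, ω₆}  = {ω₂, ω₄, ω₆} ∪ {ω₁}
  {ω₁, ω₂, ω₅, ω₆}  = ᶜ of {ω₃, ω₄}
  {ω₂, ω₃, ω₅, ω₆}  = {ω₂, ω₃, ω₆} ∪ {ω₂, ω₅, ω₆}
  |family| = 32
Iteration 5: already closed under ᶜ and ∪.

σ(𝒢) = { ∅, {ω₁}, {ω₃}, {ω₄}, {ω₅}, {ω₁, ω₃}, {ω₁, ω₄}, {ω₁, ω₅}, {ω₂, ω₆}, {ω₃, ω₄}, {ω₃, ω₅}, {ω₄, ω₅}, {ω₁, ω₂, ω₆}, {ω₁, ω₃, ω₄}, {ω₁, ω₃, ω₅}, {ω₁, ω₄, ω₅}, {ω₂, ω₃, ω₆}, {ω₂, ω₄, ω₆}, {ω₂, ω₅, ω₆}, {ω₃, ω₄, ω₅}, {ω₁, ω₂, ω₃, ω₆}, {ω₁, ω₂, ω₄, ω₆}, {ω₁, ω₂, ω₅, ω₆}, {ω₁, ω₃, ω₄, ω₅}, {ω₂, ω₃, ω₄, ω₆}, {ω₂, ω₃, ω₅, ω₆}, {ω₂, ω₄, ω₅, ω₆}, {ω₁, ω₂, ω₃, ω₄, ω₆}, {ω₁, ω₂, ω₃, ω₅, ω₆}, {ω₁, ω₂, ω₄, ω₅, ω₆}, {ω₂, ω₃, ω₄, ω₅, ω₆}, S }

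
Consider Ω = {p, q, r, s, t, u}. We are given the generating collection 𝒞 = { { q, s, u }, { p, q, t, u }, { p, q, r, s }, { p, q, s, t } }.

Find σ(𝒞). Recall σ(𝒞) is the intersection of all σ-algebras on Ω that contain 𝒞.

σ(𝒞) = { {}, { p }, { q }, { r }, { s }, { t }, { u }, { p, q }, { p, r }, { p, s }, { p, t }, { p, u }, { q, r }, { q, s }, { q, t }, { q, u }, { r, s }, { r, t }, { r, u }, { s, t }, { s, u }, { t, u }, { p, q, r }, { p, q, s }, { p, q, t }, { p, q, u }, { p, r, s }, { p, r, t }, { p, r, u }, { p, s, t }, { p, s, u }, { p, t, u }, { q, r, s }, { q, r, t }, { q, r, u }, { q, s, t }, { q, s, u }, { q, t, u }, { r, s, t }, { r, s, u }, { r, t, u }, { s, t, u }, { p, q, r, s }, { p, q, r, t }, { p, q, r, u }, { p, q, s, t }, { p, q, s, u }, { p, q, t, u }, { p, r, s, t }, { p, r, s, u }, { p, r, t, u }, { p, s, t, u }, { q, r, s, t }, { q, r, s, u }, { q, r, t, u }, { q, s, t, u }, { r, s, t, u }, { p, q, r, s, t }, { p, q, r, s, u }, { p, q, r, t, u }, { p, q, s, t, u }, { p, r, s, t, u }, { q, r, s, t, u }, Ω }

Derivation:
Seed the family with 𝒞 together with ∅ and Ω: { {}, { q, s, u }, { p, q, r, s }, { p, q, s, t }, { p, q, t, u }, Ω }.
Round 1. New:
  { r, s }  = complement { p, q, t, u }
  { r, u }  = complement { p, q, s, t }
  { t, u }  = complement { p, q, r, s }
  { p, r, t }  = complement { q, s, u }
  { p, q, r, s, t }  = { p, q, r, s } ∪ { p, q, s, t }
  { p, q, r, s, u }  = { q, s, u } ∪ { p, q, r, s }
  { p, q, s, t, u }  = { q, s, u } ∪ { p, q, s, t }
  — 13 sets.
Round 2: +11 →
  { r }  = complement { p, q, s, t, u }
  { t }  = complement { p, q, r, s, u }
  { u }  = complement { p, q, r, s, t }
  { r, s, u }  = { r, s } ∪ { r, u }
  { r, t, u }  = { t, u } ∪ { r, u }
  { p, r, s, t }  = { r, s } ∪ { p, r, t }
  { p, r, t, u }  = { t, u } ∪ { p, r, t }
  { q, r, s, u }  = { q, s, u } ∪ { r, s }
  { q, s, t, u }  = { q, s, u } ∪ { t, u }
  { r, s, t, u }  = { r, s } ∪ { t, u }
  { p, q, r, t, u }  = { p, r, t } ∪ { p, q, t, u }
  — 24 sets.
Round 3 adds 12:
  { s }  = complement { p, q, r, t, u }
  { p, q }  = complement { r, s, t, u }
  { p, r }  = complement { q, s, t, u }
  { p, t }  = complement { q, r, s, u }
  { q, s }  = complement { p, r, t, u }
  { q, u }  = complement { p, r, s, t }
  { r, t }  = { t } ∪ { r }
  { p, q, s }  = complement { r, t, u }
  { p, q, t }  = complement { r, s, u }
  { r, s, t }  = { r, s } ∪ { t }
  { p, r, s, t, u }  = { r, s } ∪ { p, r, t, u }
  { q, r, s, t, u }  = { q, s, u } ∪ { r, s, t, u }
  — 36 sets.
Round 4: 21 new —
  { p }  = complement { q, r, s, t, u }
  { q }  = complement { p, r, s, t, u }
  { s, t }  = { t } ∪ { s }
  { s, u }  = { u } ∪ { s }
  { p, q, r }  = { p, q } ∪ { r }
  { p, q, u }  = complement { r, s, t }
  { p, r, s }  = { r, s } ∪ { p, r }
  { p, r, u }  = { u } ∪ { p, r }
  { p, s, t }  = { p, t } ∪ { s }
  { p, t, u }  = { t, u } ∪ { p, t }
  { q, r, s }  = { r, s } ∪ { q, s }
  { q, r, u }  = { q, u } ∪ { r }
  { q, s, t }  = { t } ∪ { q, s }
  { q, t, u }  = { t, u } ∪ { q, u }
  { s, t, u }  = { t, u } ∪ { s }
  { p, q, r, t }  = { p, q } ∪ { p, r, t }
  { p, q, r, u }  = { p, q } ∪ { r, u }
  { p, q, s, u }  = complement { r, t }
  { p, r, s, u }  = { p, r } ∪ { r, s, u }
  { q, r, s, t }  = { r, s, t } ∪ { q, s }
  { q, r, t, u }  = { q, u } ∪ { r, t, u }
  — 57 sets.
Round 5: +7 →
  { p, s }  = complement { q, r, t, u }
  { p, u }  = complement { q, r, s, t }
  { q, r }  = { q } ∪ { r }
  { q, t }  = complement { p, r, s, u }
  { p, s, u }  = { s, u } ∪ { p }
  { q, r, t }  = { q } ∪ { r, t }
  { p, s, t, u }  = { t, u } ∪ { p, s, t }
  — 64 sets.
Round 6: stable.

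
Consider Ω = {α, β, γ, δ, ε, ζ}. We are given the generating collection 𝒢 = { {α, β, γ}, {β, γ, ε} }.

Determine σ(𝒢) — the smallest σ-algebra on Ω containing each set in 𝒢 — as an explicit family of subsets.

Start: 𝒢 ∪ {∅, Ω} = { ∅, {α, β, γ}, {β, γ, ε}, Ω }.
Step 1. New:
  {α, δ, ζ}  = Ω∖{β, γ, ε}
  {δ, ε, ζ}  = Ω∖{α, β, γ}
  {α, β, γ, ε}  = {β, γ, ε} ∪ {α, β, γ}
  [7 total]
Step 2: 4 new —
  {δ, ζ}  = Ω∖{α, β, γ, ε}
  {α, δ, ε, ζ}  = {α, δ, ζ} ∪ {δ, ε, ζ}
  {α, β, γ, δ, ζ}  = {α, β, γ} ∪ {α, δ, ζ}
  {β, γ, δ, ε, ζ}  = {β, γ, ε} ∪ {δ, ε, ζ}
  [11 total]
Step 3: 3 new —
  {α}  = Ω∖{β, γ, δ, ε, ζ}
  {ε}  = Ω∖{α, β, γ, δ, ζ}
  {β, γ}  = Ω∖{α, δ, ε, ζ}
  [14 total]
Step 4 (2 new):
  {α, ε}  = {ε} ∪ {α}
  {β, γ, δ, ζ}  = {β, γ} ∪ {δ, ζ}
  [16 total]
After Step 5 the family is unchanged; done.

σ(𝒢) = { ∅, {α}, {ε}, {α, ε}, {β, γ}, {δ, ζ}, {α, β, γ}, {α, δ, ζ}, {β, γ, ε}, {δ, ε, ζ}, {α, β, γ, ε}, {α, δ, ε, ζ}, {β, γ, δ, ζ}, {α, β, γ, δ, ζ}, {β, γ, δ, ε, ζ}, Ω }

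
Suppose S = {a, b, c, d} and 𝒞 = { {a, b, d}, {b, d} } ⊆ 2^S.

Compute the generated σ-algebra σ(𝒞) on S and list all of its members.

Seed the family with 𝒞 together with ∅ and S: { {}, {b, d}, {a, b, d}, S }.
Step 1: +2 →
  {c}  = {a, b, d}ᶜ
  {a, c}  = {b, d}ᶜ
  — 6 sets.
Step 2 adds 1:
  {b, c, d}  = {c} ∪ {b, d}
  — 7 sets.
Step 3: 1 new —
  {a}  = {b, c, d}ᶜ
  — 8 sets.
Step 4: closed — nothing new.

σ(𝒞) = { {}, {a}, {c}, {a, c}, {b, d}, {a, b, d}, {b, c, d}, S }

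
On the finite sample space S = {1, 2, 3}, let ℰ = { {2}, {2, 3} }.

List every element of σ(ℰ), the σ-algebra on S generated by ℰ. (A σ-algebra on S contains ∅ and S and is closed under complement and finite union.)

Seed the family with ℰ together with ∅ and S: { {}, {2}, {2, 3}, S }.
Round 1. New:
  {1}  = S∖{2, 3}
  {1, 3}  = S∖{2}
  (now 6)
Round 2: 1 new —
  {1, 2}  = {2} ∪ {1}
  (now 7)
Round 3 (1 new):
  {3}  = S∖{1, 2}
  (now 8)
After Round 4 the family is unchanged; done.

Hence σ(ℰ) has 8 members: { {}, {1}, {2}, {3}, {1, 2}, {1, 3}, {2, 3}, S }.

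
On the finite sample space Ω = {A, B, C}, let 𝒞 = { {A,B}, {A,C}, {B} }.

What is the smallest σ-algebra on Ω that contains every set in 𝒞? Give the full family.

Seed the family with 𝒞 together with ∅ and Ω: { {}, {B}, {A,B}, {A,C}, Ω }.
Round 1 (1 new):
  {C}  = ᶜ of {A,B}
Round 2: 1 new —
  {B,C}  = {C} ∪ {B}
Round 3: +1 →
  {A}  = ᶜ of {B,C}
Round 4: no new sets; the family is a σ-algebra.

σ(𝒞) = { {}, {A}, {B}, {C}, {A,B}, {A,C}, {B,C}, Ω }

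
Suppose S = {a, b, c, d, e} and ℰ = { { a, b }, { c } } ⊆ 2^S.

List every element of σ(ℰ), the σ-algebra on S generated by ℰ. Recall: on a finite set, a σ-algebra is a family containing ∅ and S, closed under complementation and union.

Begin from { {  }, { c }, { a, b }, S } (that is, ℰ plus ∅ and S).
Step 1: 3 new —
  { a, b, c }  = { a, b } ∪ { c }
  { c, d, e }  = { a, b }ᶜ
  { a, b, d, e }  = { c }ᶜ
  |family| = 7
Step 2 adds 1:
  { d, e }  = { a, b, c }ᶜ
  |family| = 8
After Step 3 the family is unchanged; done.

σ(ℰ) = { {  }, { c }, { a, b }, { d, e }, { a, b, c }, { c, d, e }, { a, b, d, e }, S }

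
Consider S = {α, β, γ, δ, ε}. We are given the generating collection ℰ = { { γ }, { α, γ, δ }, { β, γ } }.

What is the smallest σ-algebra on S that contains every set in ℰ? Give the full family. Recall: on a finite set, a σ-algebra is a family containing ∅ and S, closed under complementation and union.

σ(ℰ) = { {  }, { β }, { γ }, { ε }, { α, δ }, { β, γ }, { β, ε }, { γ, ε }, { α, β, δ }, { α, γ, δ }, { α, δ, ε }, { β, γ, ε }, { α, β, γ, δ }, { α, β, δ, ε }, { α, γ, δ, ε }, S }

Check:
Take S₀ = ℰ ∪ {∅, S} = { {  }, { γ }, { β, γ }, { α, γ, δ }, S }.
Iteration 1. New:
  { β, ε }  = S∖{ α, γ, δ }
  { α, δ, ε }  = S∖{ β, γ }
  { α, β, γ, δ }  = { α, γ, δ } ∪ { β, γ }
  { α, β, δ, ε }  = S∖{ γ }
  [9 total]
Iteration 2: +3 →
  { ε }  = S∖{ α, β, γ, δ }
  { β, γ, ε }  = { β, ε } ∪ { γ }
  { α, γ, δ, ε }  = { α, δ, ε } ∪ { γ }
  [12 total]
Iteration 3: 3 new —
  { β }  = S∖{ α, γ, δ, ε }
  { α, δ }  = S∖{ β, γ, ε }
  { γ, ε }  = { γ } ∪ { ε }
  [15 total]
Iteration 4 (1 new):
  { α, β, δ }  = S∖{ γ, ε }
  [16 total]
Iteration 5: closed — nothing new.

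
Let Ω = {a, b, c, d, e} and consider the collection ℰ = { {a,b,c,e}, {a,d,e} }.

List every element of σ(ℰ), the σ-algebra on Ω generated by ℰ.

|σ(ℰ)| = 8.  σ(ℰ) = { ∅, {d}, {a,e}, {b,c}, {a,d,e}, {b,c,d}, {a,b,c,e}, Ω }

Working:
Begin from { ∅, {a,d,e}, {a,b,c,e}, Ω } (that is, ℰ plus ∅ and Ω).
Round 1: +2 →
  {d}  = {a,b,c,e}ᶜ
  {b,c}  = {a,d,e}ᶜ
  (now 6)
Round 2 (1 new):
  {b,c,d}  = {b,c} ∪ {d}
  (now 7)
Round 3: +1 →
  {a,e}  = {b,c,d}ᶜ
  (now 8)
Round 4: already closed under ᶜ and ∪.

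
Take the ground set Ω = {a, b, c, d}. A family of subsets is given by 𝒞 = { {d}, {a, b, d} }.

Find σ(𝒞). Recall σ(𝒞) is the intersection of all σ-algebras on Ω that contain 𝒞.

σ(𝒞) (8 sets): { {}, {c}, {d}, {a, b}, {c, d}, {a, b, c}, {a, b, d}, Ω }

Check:
Start: 𝒞 ∪ {∅, Ω} = { {}, {d}, {a, b, d}, Ω }.
Step 1: 2 new —
  {c}  = ᶜ of {a, b, d}
  {a, b, c}  = ᶜ of {d}
  (now 6)
Step 2: 1 new —
  {c, d}  = {c} ∪ {d}
  (now 7)
Step 3 (1 new):
  {a, b}  = ᶜ of {c, d}
  (now 8)
Step 4: closed — nothing new.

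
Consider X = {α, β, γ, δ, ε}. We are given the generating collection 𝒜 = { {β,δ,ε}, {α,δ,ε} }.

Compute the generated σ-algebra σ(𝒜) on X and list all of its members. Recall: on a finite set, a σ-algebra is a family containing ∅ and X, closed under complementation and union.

Seed the family with 𝒜 together with ∅ and X: { {}, {α,δ,ε}, {β,δ,ε}, X }.
Round 1 adds 3:
  {α,γ}  = {β,δ,ε}ᶜ
  {β,γ}  = {α,δ,ε}ᶜ
  {α,β,δ,ε}  = {β,δ,ε} ∪ {α,δ,ε}
Round 2 (4 new):
  {γ}  = {α,β,δ,ε}ᶜ
  {α,β,γ}  = {β,γ} ∪ {α,γ}
  {α,γ,δ,ε}  = {α,δ,ε} ∪ {α,γ}
  {β,γ,δ,ε}  = {β,γ} ∪ {β,δ,ε}
Round 3. New:
  {α}  = {β,γ,δ,ε}ᶜ
  {β}  = {α,γ,δ,ε}ᶜ
  {δ,ε}  = {α,β,γ}ᶜ
Round 4: 2 new —
  {α,β}  = {β} ∪ {α}
  {γ,δ,ε}  = {γ} ∪ {δ,ε}
Round 5: stable.

σ(𝒜) = { {}, {α}, {β}, {γ}, {α,β}, {α,γ}, {β,γ}, {δ,ε}, {α,β,γ}, {α,δ,ε}, {β,δ,ε}, {γ,δ,ε}, {α,β,δ,ε}, {α,γ,δ,ε}, {β,γ,δ,ε}, X }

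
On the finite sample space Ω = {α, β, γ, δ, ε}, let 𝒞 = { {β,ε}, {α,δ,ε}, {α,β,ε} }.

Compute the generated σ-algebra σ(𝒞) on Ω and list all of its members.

Initial family (5 sets): { {}, {β,ε}, {α,β,ε}, {α,δ,ε}, Ω }.
Iteration 1 adds 4:
  {β,γ}  = Ω∖{α,δ,ε}
  {γ,δ}  = Ω∖{α,β,ε}
  {α,γ,δ}  = Ω∖{β,ε}
  {α,β,δ,ε}  = {α,δ,ε} ∪ {β,ε}
  |family| = 9
Iteration 2: 7 new —
  {γ}  = Ω∖{α,β,δ,ε}
  {β,γ,δ}  = {γ,δ} ∪ {β,γ}
  {β,γ,ε}  = {β,ε} ∪ {β,γ}
  {α,β,γ,δ}  = {α,γ,δ} ∪ {β,γ}
  {α,β,γ,ε}  = {α,β,ε} ∪ {β,γ}
  {α,γ,δ,ε}  = {α,δ,ε} ∪ {γ,δ}
  {β,γ,δ,ε}  = {β,ε} ∪ {γ,δ}
  |family| = 16
Iteration 3. New:
  {α}  = Ω∖{β,γ,δ,ε}
  {β}  = Ω∖{α,γ,δ,ε}
  {δ}  = Ω∖{α,β,γ,ε}
  {ε}  = Ω∖{α,β,γ,δ}
  {α,δ}  = Ω∖{β,γ,ε}
  {α,ε}  = Ω∖{β,γ,δ}
  |family| = 22
Iteration 4: 10 new —
  {α,β}  = {β} ∪ {α}
  {α,γ}  = {γ} ∪ {α}
  {β,δ}  = {β} ∪ {δ}
  {γ,ε}  = {ε} ∪ {γ}
  {δ,ε}  = {ε} ∪ {δ}
  {α,β,γ}  = {β,γ} ∪ {α}
  {α,β,δ}  = {β} ∪ {α,δ}
  {α,γ,ε}  = {γ} ∪ {α,ε}
  {β,δ,ε}  = {β,ε} ∪ {δ}
  {γ,δ,ε}  = {γ,δ} ∪ {ε}
  |family| = 32
After Iteration 5 the family is unchanged; done.

Therefore σ(𝒞) = { {}, {α}, {β}, {γ}, {δ}, {ε}, {α,β}, {α,γ}, {α,δ}, {α,ε}, {β,γ}, {β,δ}, {β,ε}, {γ,δ}, {γ,ε}, {δ,ε}, {α,β,γ}, {α,β,δ}, {α,β,ε}, {α,γ,δ}, {α,γ,ε}, {α,δ,ε}, {β,γ,δ}, {β,γ,ε}, {β,δ,ε}, {γ,δ,ε}, {α,β,γ,δ}, {α,β,γ,ε}, {α,β,δ,ε}, {α,γ,δ,ε}, {β,γ,δ,ε}, Ω } (|σ(𝒞)| = 32).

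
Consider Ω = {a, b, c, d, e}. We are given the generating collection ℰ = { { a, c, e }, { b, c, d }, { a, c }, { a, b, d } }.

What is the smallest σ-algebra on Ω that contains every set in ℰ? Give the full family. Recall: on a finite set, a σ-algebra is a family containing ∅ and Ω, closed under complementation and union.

Take S₀ = ℰ ∪ {∅, Ω} = { {}, { a, c }, { a, b, d }, { a, c, e }, { b, c, d }, Ω }.
Step 1 (5 new):
  { a, e }  = { b, c, d }ᶜ
  { b, d }  = { a, c, e }ᶜ
  { c, e }  = { a, b, d }ᶜ
  { b, d, e }  = { a, c }ᶜ
  { a, b, c, d }  = { b, c, d } ∪ { a, c }
  (now 11)
Step 2: 3 new —
  { e }  = { a, b, c, d }ᶜ
  { a, b, d, e }  = { a, b, d } ∪ { a, e }
  { b, c, d, e }  = { b, c, d } ∪ { c, e }
  (now 14)
Step 3: +2 →
  { a }  = { b, c, d, e }ᶜ
  { c }  = { a, b, d, e }ᶜ
  (now 16)
Step 4: already closed under ᶜ and ∪.

Therefore σ(ℰ) = { {}, { a }, { c }, { e }, { a, c }, { a, e }, { b, d }, { c, e }, { a, b, d }, { a, c, e }, { b, c, d }, { b, d, e }, { a, b, c, d }, { a, b, d, e }, { b, c, d, e }, Ω } (|σ(ℰ)| = 16).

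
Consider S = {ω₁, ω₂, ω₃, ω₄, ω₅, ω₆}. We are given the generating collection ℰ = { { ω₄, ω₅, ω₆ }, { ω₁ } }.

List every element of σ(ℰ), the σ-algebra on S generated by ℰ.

Begin from { ∅, { ω₁ }, { ω₄, ω₅, ω₆ }, S } (that is, ℰ plus ∅ and S).
Step 1 adds 3:
  { ω₁, ω₂, ω₃ }  = ᶜ of { ω₄, ω₅, ω₆ }
  { ω₁, ω₄, ω₅, ω₆ }  = { ω₁ } ∪ { ω₄, ω₅, ω₆ }
  { ω₂, ω₃, ω₄, ω₅, ω₆ }  = ᶜ of { ω₁ }
Step 2. New:
  { ω₂, ω₃ }  = ᶜ of { ω₁, ω₄, ω₅, ω₆ }
Step 3: stable.

σ(ℰ) = { ∅, { ω₁ }, { ω₂, ω₃ }, { ω₁, ω₂, ω₃ }, { ω₄, ω₅, ω₆ }, { ω₁, ω₄, ω₅, ω₆ }, { ω₂, ω₃, ω₄, ω₅, ω₆ }, S }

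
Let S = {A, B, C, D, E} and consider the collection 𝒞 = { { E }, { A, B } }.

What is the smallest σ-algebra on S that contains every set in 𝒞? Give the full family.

Start: 𝒞 ∪ {∅, S} = { ∅, { E }, { A, B }, S }.
Step 1 adds 3:
  { A, B, E }  = { A, B } ∪ { E }
  { C, D, E }  = ᶜ of { A, B }
  { A, B, C, D }  = ᶜ of { E }
  — 7 sets.
Step 2: +1 →
  { C, D }  = ᶜ of { A, B, E }
  — 8 sets.
Step 3: closed — nothing new.

Therefore σ(𝒞) = { ∅, { E }, { A, B }, { C, D }, { A, B, E }, { C, D, E }, { A, B, C, D }, S } (|σ(𝒞)| = 8).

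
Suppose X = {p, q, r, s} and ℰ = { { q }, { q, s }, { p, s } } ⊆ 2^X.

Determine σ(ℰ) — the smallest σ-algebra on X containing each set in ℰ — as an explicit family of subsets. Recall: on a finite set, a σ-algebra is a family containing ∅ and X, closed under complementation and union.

Seed the family with ℰ together with ∅ and X: { ∅, { q }, { p, s }, { q, s }, X }.
Round 1 adds 4:
  { p, r }  = complement { q, s }
  { q, r }  = complement { p, s }
  { p, q, s }  = { p, s } ∪ { q }
  { p, r, s }  = complement { q }
  |family| = 9
Round 2. New:
  { r }  = complement { p, q, s }
  { p, q, r }  = { q } ∪ { p, r }
  { q, r, s }  = { q, r } ∪ { q, s }
  |family| = 12
Round 3. New:
  { p }  = complement { q, r, s }
  { s }  = complement { p, q, r }
  |family| = 14
Round 4. New:
  { p, q }  = { q } ∪ { p }
  { r, s }  = { r } ∪ { s }
  |family| = 16
Round 5: no new sets; the family is a σ-algebra.

σ(ℰ) = { ∅, { p }, { q }, { r }, { s }, { p, q }, { p, r }, { p, s }, { q, r }, { q, s }, { r, s }, { p, q, r }, { p, q, s }, { p, r, s }, { q, r, s }, X }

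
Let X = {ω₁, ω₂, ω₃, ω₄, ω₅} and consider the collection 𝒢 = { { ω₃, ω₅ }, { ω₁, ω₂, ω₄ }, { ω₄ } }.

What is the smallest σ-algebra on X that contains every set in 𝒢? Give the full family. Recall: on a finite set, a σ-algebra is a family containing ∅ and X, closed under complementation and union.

Seed the family with 𝒢 together with ∅ and X: { {  }, { ω₄ }, { ω₃, ω₅ }, { ω₁, ω₂, ω₄ }, X }.
Round 1. New:
  { ω₃, ω₄, ω₅ }  = { ω₄ } ∪ { ω₃, ω₅ }
  { ω₁, ω₂, ω₃, ω₅ }  = complement { ω₄ }
  — 7 sets.
Round 2 (1 new):
  { ω₁, ω₂ }  = complement { ω₃, ω₄, ω₅ }
  — 8 sets.
Round 3: closed — nothing new.

|σ(𝒢)| = 8.  σ(𝒢) = { {  }, { ω₄ }, { ω₁, ω₂ }, { ω₃, ω₅ }, { ω₁, ω₂, ω₄ }, { ω₃, ω₄, ω₅ }, { ω₁, ω₂, ω₃, ω₅ }, X }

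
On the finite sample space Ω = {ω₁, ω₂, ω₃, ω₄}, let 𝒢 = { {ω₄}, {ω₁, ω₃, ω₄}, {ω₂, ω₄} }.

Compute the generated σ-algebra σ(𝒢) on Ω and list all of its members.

Answer: σ(𝒢) = { {}, {ω₂}, {ω₄}, {ω₁, ω₃}, {ω₂, ω₄}, {ω₁, ω₂, ω₃}, {ω₁, ω₃, ω₄}, Ω }

Check:
Start: 𝒢 ∪ {∅, Ω} = { {}, {ω₄}, {ω₂, ω₄}, {ω₁, ω₃, ω₄}, Ω }.
Step 1 (3 new):
  {ω₂}  = Ω∖{ω₁, ω₃, ω₄}
  {ω₁, ω₃}  = Ω∖{ω₂, ω₄}
  {ω₁, ω₂, ω₃}  = Ω∖{ω₄}
  |family| = 8
After Step 2 the family is unchanged; done.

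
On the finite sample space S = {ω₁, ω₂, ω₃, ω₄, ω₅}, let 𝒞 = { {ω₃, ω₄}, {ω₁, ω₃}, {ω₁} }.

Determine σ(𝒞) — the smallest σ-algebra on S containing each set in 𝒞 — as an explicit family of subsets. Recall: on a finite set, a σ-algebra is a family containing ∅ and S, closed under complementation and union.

Begin from { ∅, {ω₁}, {ω₁, ω₃}, {ω₃, ω₄}, S } (that is, 𝒞 plus ∅ and S).
Round 1 adds 4:
  {ω₁, ω₂, ω₅}  = S∖{ω₃, ω₄}
  {ω₁, ω₃, ω₄}  = {ω₃, ω₄} ∪ {ω₁, ω₃}
  {ω₂, ω₄, ω₅}  = S∖{ω₁, ω₃}
  {ω₂, ω₃, ω₄, ω₅}  = S∖{ω₁}
Round 2 adds 3:
  {ω₂, ω₅}  = S∖{ω₁, ω₃, ω₄}
  {ω₁, ω₂, ω₃, ω₅}  = {ω₁, ω₂, ω₅} ∪ {ω₁, ω₃}
  {ω₁, ω₂, ω₄, ω₅}  = {ω₁, ω₂, ω₅} ∪ {ω₂, ω₄, ω₅}
Round 3 (2 new):
  {ω₃}  = S∖{ω₁, ω₂, ω₄, ω₅}
  {ω₄}  = S∖{ω₁, ω₂, ω₃, ω₅}
Round 4: +2 →
  {ω₁, ω₄}  = {ω₄} ∪ {ω₁}
  {ω₂, ω₃, ω₅}  = {ω₃} ∪ {ω₂, ω₅}
After Round 5 the family is unchanged; done.

σ(𝒞) = { ∅, {ω₁}, {ω₃}, {ω₄}, {ω₁, ω₃}, {ω₁, ω₄}, {ω₂, ω₅}, {ω₃, ω₄}, {ω₁, ω₂, ω₅}, {ω₁, ω₃, ω₄}, {ω₂, ω₃, ω₅}, {ω₂, ω₄, ω₅}, {ω₁, ω₂, ω₃, ω₅}, {ω₁, ω₂, ω₄, ω₅}, {ω₂, ω₃, ω₄, ω₅}, S }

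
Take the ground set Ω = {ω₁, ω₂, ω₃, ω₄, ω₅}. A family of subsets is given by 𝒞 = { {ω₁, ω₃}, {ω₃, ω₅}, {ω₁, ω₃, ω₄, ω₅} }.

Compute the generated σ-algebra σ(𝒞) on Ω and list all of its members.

σ(𝒞) = { ∅, {ω₁}, {ω₂}, {ω₃}, {ω₄}, {ω₅}, {ω₁, ω₂}, {ω₁, ω₃}, {ω₁, ω₄}, {ω₁, ω₅}, {ω₂, ω₃}, {ω₂, ω₄}, {ω₂, ω₅}, {ω₃, ω₄}, {ω₃, ω₅}, {ω₄, ω₅}, {ω₁, ω₂, ω₃}, {ω₁, ω₂, ω₄}, {ω₁, ω₂, ω₅}, {ω₁, ω₃, ω₄}, {ω₁, ω₃, ω₅}, {ω₁, ω₄, ω₅}, {ω₂, ω₃, ω₄}, {ω₂, ω₃, ω₅}, {ω₂, ω₄, ω₅}, {ω₃, ω₄, ω₅}, {ω₁, ω₂, ω₃, ω₄}, {ω₁, ω₂, ω₃, ω₅}, {ω₁, ω₂, ω₄, ω₅}, {ω₁, ω₃, ω₄, ω₅}, {ω₂, ω₃, ω₄, ω₅}, Ω }

Derivation:
Seed the family with 𝒞 together with ∅ and Ω: { ∅, {ω₁, ω₃}, {ω₃, ω₅}, {ω₁, ω₃, ω₄, ω₅}, Ω }.
Step 1 (4 new):
  {ω₂}  = ᶜ of {ω₁, ω₃, ω₄, ω₅}
  {ω₁, ω₂, ω₄}  = ᶜ of {ω₃, ω₅}
  {ω₁, ω₃, ω₅}  = {ω₁, ω₃} ∪ {ω₃, ω₅}
  {ω₂, ω₄, ω₅}  = ᶜ of {ω₁, ω₃}
  (now 9)
Step 2. New:
  {ω₂, ω₄}  = ᶜ of {ω₁, ω₃, ω₅}
  {ω₁, ω₂, ω₃}  = {ω₂} ∪ {ω₁, ω₃}
  {ω₂, ω₃, ω₅}  = {ω₂} ∪ {ω₃, ω₅}
  {ω₁, ω₂, ω₃, ω₄}  = {ω₁, ω₂, ω₄} ∪ {ω₁, ω₃}
  {ω₁, ω₂, ω₃, ω₅}  = {ω₁, ω₃, ω₅} ∪ {ω₂}
  {ω₁, ω₂, ω₄, ω₅}  = {ω₁, ω₂, ω₄} ∪ {ω₂, ω₄, ω₅}
  {ω₂, ω₃, ω₄, ω₅}  = {ω₃, ω₅} ∪ {ω₂, ω₄, ω₅}
  (now 16)
Step 3: +6 →
  {ω₁}  = ᶜ of {ω₂, ω₃, ω₄, ω₅}
  {ω₃}  = ᶜ of {ω₁, ω₂, ω₄, ω₅}
  {ω₄}  = ᶜ of {ω₁, ω₂, ω₃, ω₅}
  {ω₅}  = ᶜ of {ω₁, ω₂, ω₃, ω₄}
  {ω₁, ω₄}  = ᶜ of {ω₂, ω₃, ω₅}
  {ω₄, ω₅}  = ᶜ of {ω₁, ω₂, ω₃}
  (now 22)
Step 4 adds 9:
  {ω₁, ω₂}  = {ω₂} ∪ {ω₁}
  {ω₁, ω₅}  = {ω₅} ∪ {ω₁}
  {ω₂, ω₃}  = {ω₂} ∪ {ω₃}
  {ω₂, ω₅}  = {ω₂} ∪ {ω₅}
  {ω₃, ω₄}  = {ω₃} ∪ {ω₄}
  {ω₁, ω₃, ω₄}  = {ω₃} ∪ {ω₁, ω₄}
  {ω₁, ω₄, ω₅}  = {ω₅} ∪ {ω₁, ω₄}
  {ω₂, ω₃, ω₄}  = {ω₃} ∪ {ω₂, ω₄}
  {ω₃, ω₄, ω₅}  = {ω₄, ω₅} ∪ {ω₃}
  (now 31)
Step 5: 1 new —
  {ω₁, ω₂, ω₅}  = ᶜ of {ω₃, ω₄}
  (now 32)
Step 6: stable.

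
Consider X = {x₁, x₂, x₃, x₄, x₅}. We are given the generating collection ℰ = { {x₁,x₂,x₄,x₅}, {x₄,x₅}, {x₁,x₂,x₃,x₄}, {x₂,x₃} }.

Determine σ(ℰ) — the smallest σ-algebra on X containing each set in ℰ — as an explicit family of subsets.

Start: ℰ ∪ {∅, X} = { {}, {x₂,x₃}, {x₄,x₅}, {x₁,x₂,x₃,x₄}, {x₁,x₂,x₄,x₅}, X }.
Pass 1. New:
  {x₃}  = X∖{x₁,x₂,x₄,x₅}
  {x₅}  = X∖{x₁,x₂,x₃,x₄}
  {x₁,x₂,x₃}  = X∖{x₄,x₅}
  {x₁,x₄,x₅}  = X∖{x₂,x₃}
  {x₂,x₃,x₄,x₅}  = {x₄,x₅} ∪ {x₂,x₃}
  |family| = 11
Pass 2 (6 new):
  {x₁}  = X∖{x₂,x₃,x₄,x₅}
  {x₃,x₅}  = {x₅} ∪ {x₃}
  {x₂,x₃,x₅}  = {x₅} ∪ {x₂,x₃}
  {x₃,x₄,x₅}  = {x₄,x₅} ∪ {x₃}
  {x₁,x₂,x₃,x₅}  = {x₁,x₂,x₃} ∪ {x₅}
  {x₁,x₃,x₄,x₅}  = {x₁,x₄,x₅} ∪ {x₃}
  |family| = 17
Pass 3. New:
  {x₂}  = X∖{x₁,x₃,x₄,x₅}
  {x₄}  = X∖{x₁,x₂,x₃,x₅}
  {x₁,x₂}  = X∖{x₃,x₄,x₅}
  {x₁,x₃}  = {x₃} ∪ {x₁}
  {x₁,x₄}  = X∖{x₂,x₃,x₅}
  {x₁,x₅}  = {x₅} ∪ {x₁}
  {x₁,x₂,x₄}  = X∖{x₃,x₅}
  {x₁,x₃,x₅}  = {x₃,x₅} ∪ {x₁}
  |family| = 25
Pass 4 (7 new):
  {x₂,x₄}  = X∖{x₁,x₃,x₅}
  {x₂,x₅}  = {x₂} ∪ {x₅}
  {x₃,x₄}  = {x₃} ∪ {x₄}
  {x₁,x₂,x₅}  = {x₁,x₂} ∪ {x₅}
  {x₁,x₃,x₄}  = {x₃} ∪ {x₁,x₄}
  {x₂,x₃,x₄}  = X∖{x₁,x₅}
  {x₂,x₄,x₅}  = X∖{x₁,x₃}
  |family| = 32
Pass 5: no new sets; the family is a σ-algebra.

σ(ℰ) = { {}, {x₁}, {x₂}, {x₃}, {x₄}, {x₅}, {x₁,x₂}, {x₁,x₃}, {x₁,x₄}, {x₁,x₅}, {x₂,x₃}, {x₂,x₄}, {x₂,x₅}, {x₃,x₄}, {x₃,x₅}, {x₄,x₅}, {x₁,x₂,x₃}, {x₁,x₂,x₄}, {x₁,x₂,x₅}, {x₁,x₃,x₄}, {x₁,x₃,x₅}, {x₁,x₄,x₅}, {x₂,x₃,x₄}, {x₂,x₃,x₅}, {x₂,x₄,x₅}, {x₃,x₄,x₅}, {x₁,x₂,x₃,x₄}, {x₁,x₂,x₃,x₅}, {x₁,x₂,x₄,x₅}, {x₁,x₃,x₄,x₅}, {x₂,x₃,x₄,x₅}, X }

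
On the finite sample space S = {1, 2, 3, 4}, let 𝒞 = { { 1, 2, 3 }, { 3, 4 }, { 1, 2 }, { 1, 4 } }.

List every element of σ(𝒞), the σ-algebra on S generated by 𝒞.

σ(𝒞) (16 sets): { {}, { 1 }, { 2 }, { 3 }, { 4 }, { 1, 2 }, { 1, 3 }, { 1, 4 }, { 2, 3 }, { 2, 4 }, { 3, 4 }, { 1, 2, 3 }, { 1, 2, 4 }, { 1, 3, 4 }, { 2, 3, 4 }, S }

Derivation:
Initial family (6 sets): { {}, { 1, 2 }, { 1, 4 }, { 3, 4 }, { 1, 2, 3 }, S }.
Step 1 (4 new):
  { 4 }  = complement { 1, 2, 3 }
  { 2, 3 }  = complement { 1, 4 }
  { 1, 2, 4 }  = { 1, 4 } ∪ { 1, 2 }
  { 1, 3, 4 }  = { 3, 4 } ∪ { 1, 4 }
  (now 10)
Step 2. New:
  { 2 }  = complement { 1, 3, 4 }
  { 3 }  = complement { 1, 2, 4 }
  { 2, 3, 4 }  = { 3, 4 } ∪ { 2, 3 }
  (now 13)
Step 3 adds 2:
  { 1 }  = complement { 2, 3, 4 }
  { 2, 4 }  = { 4 } ∪ { 2 }
  (now 15)
Step 4 (1 new):
  { 1, 3 }  = complement { 2, 4 }
  (now 16)
Step 5: already closed under ᶜ and ∪.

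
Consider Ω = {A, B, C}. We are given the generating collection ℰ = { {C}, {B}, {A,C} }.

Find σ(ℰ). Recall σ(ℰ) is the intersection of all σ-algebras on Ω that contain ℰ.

Answer: σ(ℰ) = { {}, {A}, {B}, {C}, {A,B}, {A,C}, {B,C}, Ω }

Trace:
Initial family (5 sets): { {}, {B}, {C}, {A,C}, Ω }.
Iteration 1 adds 2:
  {A,B}  = ᶜ of {C}
  {B,C}  = {C} ∪ {B}
  (now 7)
Iteration 2 adds 1:
  {A}  = ᶜ of {B,C}
  (now 8)
Iteration 3 adds nothing — fixpoint reached.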